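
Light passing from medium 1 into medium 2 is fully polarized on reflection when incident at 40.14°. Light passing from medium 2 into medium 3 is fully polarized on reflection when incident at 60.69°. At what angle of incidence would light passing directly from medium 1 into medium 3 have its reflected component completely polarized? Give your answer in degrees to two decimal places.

Each Brewster angle gives a ratio: n₂/n₁ = tan 40.14° = 0.8433, n₃/n₂ = tan 60.69° = 1.7813.
So n₃/n₁ = (n₂/n₁)(n₃/n₂) = 0.8433 × 1.7813 = 1.5021.
θ_B(1→3) = arctan(1.5021) = 56.35°.

θ_B ≈ 56.35°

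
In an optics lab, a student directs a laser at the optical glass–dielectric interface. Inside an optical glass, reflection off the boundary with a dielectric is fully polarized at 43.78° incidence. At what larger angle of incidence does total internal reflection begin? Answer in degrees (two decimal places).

θ_c ≈ 73.39°

tan θ_B = n₂/n₁ = tan 43.78° = 0.9583.
Total internal reflection: sin θ_c = n₂/n₁ = 0.9583.
θ_c = arcsin(0.9583) = 73.39°.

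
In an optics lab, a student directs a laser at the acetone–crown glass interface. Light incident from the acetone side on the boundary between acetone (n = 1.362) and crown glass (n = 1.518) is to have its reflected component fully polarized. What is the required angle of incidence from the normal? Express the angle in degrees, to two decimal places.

Brewster's condition: tan θ_B = n₂/n₁ = 1.518/1.362 = 1.1145.
So θ_B = arctan 1.1145 = 48.10°.

θ_B ≈ 48.10°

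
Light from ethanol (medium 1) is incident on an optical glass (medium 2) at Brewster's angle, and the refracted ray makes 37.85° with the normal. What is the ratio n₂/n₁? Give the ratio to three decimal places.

At Brewster incidence θ_B = 90° − θ_t = 90° − 37.85° = 52.15°.
tan θ_B = n₂/n₁, so n₂/n₁ = tan 52.15° = 1.287.

n₂/n₁ ≈ 1.287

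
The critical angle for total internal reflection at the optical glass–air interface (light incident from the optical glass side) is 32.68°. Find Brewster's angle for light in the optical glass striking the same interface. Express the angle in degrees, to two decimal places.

n₂/n₁ = sin θ_c = sin 32.68° = 0.5399.
tan θ_B equals the same ratio, so θ_B = arctan(0.5399) = 28.37°.

θ_B ≈ 28.37°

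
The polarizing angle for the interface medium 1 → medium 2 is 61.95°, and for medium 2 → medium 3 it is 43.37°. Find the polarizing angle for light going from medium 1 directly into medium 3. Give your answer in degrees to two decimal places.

Each Brewster angle gives a ratio: n₂/n₁ = tan 61.95° = 1.8768, n₃/n₂ = tan 43.37° = 0.9447.
So n₃/n₁ = (n₂/n₁)(n₃/n₂) = 1.8768 × 0.9447 = 1.7729.
θ_B(1→3) = arctan(1.7729) = 60.58°.

θ_B ≈ 60.58°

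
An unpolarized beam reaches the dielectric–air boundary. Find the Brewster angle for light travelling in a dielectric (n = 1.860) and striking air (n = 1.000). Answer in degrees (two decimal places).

θ_B ≈ 28.26°

Brewster's condition: tan θ_B = n₂/n₁ = 1.000/1.860 = 0.5376.
θ_B = arctan(0.5376) = 28.26°.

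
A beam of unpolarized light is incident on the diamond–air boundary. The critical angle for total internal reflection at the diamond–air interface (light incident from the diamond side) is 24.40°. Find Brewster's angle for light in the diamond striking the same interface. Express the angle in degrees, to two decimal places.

θ_B ≈ 22.45°

n₂/n₁ = sin θ_c = sin 24.40° = 0.4131.
tan θ_B equals the same ratio, so θ_B = arctan(0.4131) = 22.45°.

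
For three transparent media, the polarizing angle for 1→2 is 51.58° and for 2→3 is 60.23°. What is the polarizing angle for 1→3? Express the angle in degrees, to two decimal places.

θ_B ≈ 65.60°

tan θ_B(1→2) = n₂/n₁ = tan 51.58° = 1.2608.
tan θ_B(2→3) = n₃/n₂ = tan 60.23° = 1.7482.
So n₃/n₁ = (n₂/n₁)(n₃/n₂) = 1.2608 × 1.7482 = 2.2041.
θ_B(1→3) = arctan(2.2041) = 65.60°.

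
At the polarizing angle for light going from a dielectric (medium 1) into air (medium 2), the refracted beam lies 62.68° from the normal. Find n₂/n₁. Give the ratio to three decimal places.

θ_B + θ_t = 90°, so θ_B = 90° − 62.68° = 27.32°.
Then n₂/n₁ = tan θ_B = tan 27.32° = 0.517.

n₂/n₁ ≈ 0.517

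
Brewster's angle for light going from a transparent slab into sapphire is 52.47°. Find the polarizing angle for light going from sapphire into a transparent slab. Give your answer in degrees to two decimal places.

θ_B' ≈ 37.53°

tan θ_B' = n₁/n₂ = 1/tan θ_B, so θ_B' = 90° − θ_B.
θ_B' = 90° − 52.47° = 37.53°.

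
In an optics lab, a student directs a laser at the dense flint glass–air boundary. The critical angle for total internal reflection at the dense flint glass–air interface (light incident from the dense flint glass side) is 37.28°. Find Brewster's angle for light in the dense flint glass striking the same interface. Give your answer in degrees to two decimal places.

n₂/n₁ = sin θ_c = sin 37.28° = 0.6057.
tan θ_B equals the same ratio, so θ_B = arctan(0.6057) = 31.20°.

θ_B ≈ 31.20°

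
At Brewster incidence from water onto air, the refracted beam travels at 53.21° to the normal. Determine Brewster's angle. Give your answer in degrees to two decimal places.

Brewster's condition makes the reflected and refracted beams perpendicular: θ_B + θ_t = 90°.
θ_B = 90° − 53.21° = 36.79°.

θ_B ≈ 36.79°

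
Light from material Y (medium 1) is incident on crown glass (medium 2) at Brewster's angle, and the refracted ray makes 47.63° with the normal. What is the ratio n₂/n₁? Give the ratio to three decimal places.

n₂/n₁ ≈ 0.912

At Brewster incidence θ_B = 90° − θ_t = 90° − 47.63° = 42.37°.
tan θ_B = n₂/n₁, so n₂/n₁ = tan 42.37° = 0.912.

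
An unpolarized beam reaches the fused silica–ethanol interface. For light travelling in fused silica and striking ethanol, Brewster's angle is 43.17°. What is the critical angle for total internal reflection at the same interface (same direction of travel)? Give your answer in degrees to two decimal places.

θ_c ≈ 69.73°

n₂/n₁ = tan 43.17° = 0.9381; the critical angle satisfies sin θ_c = n₂/n₁.
θ_c = arcsin(0.9381) = 69.73°.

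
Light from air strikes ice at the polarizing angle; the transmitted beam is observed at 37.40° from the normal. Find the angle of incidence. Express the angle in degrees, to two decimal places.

Since the reflected and refracted rays are at right angles at the polarizing angle, θ_B + θ_t = 90°.
θ_B = 90° − 37.40° = 52.60°.

θ_B ≈ 52.60°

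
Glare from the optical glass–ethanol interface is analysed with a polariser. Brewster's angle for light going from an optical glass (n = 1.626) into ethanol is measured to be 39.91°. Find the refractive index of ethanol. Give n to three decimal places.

n ≈ 1.360

Full polarization of the reflected beam means tan θ_B = n₂/n₁, where n₁ is the incident medium (an optical glass).
n₂ = n₁ tan θ_B = 1.626 × tan 39.91° = 1.360.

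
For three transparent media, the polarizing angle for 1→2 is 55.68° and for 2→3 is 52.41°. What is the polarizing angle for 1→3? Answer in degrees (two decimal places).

θ_B ≈ 62.28°

Each Brewster angle gives a ratio: n₂/n₁ = tan 55.68° = 1.4648, n₃/n₂ = tan 52.41° = 1.2990.
So n₃/n₁ = (n₂/n₁)(n₃/n₂) = 1.4648 × 1.2990 = 1.9028.
θ_B(1→3) = arctan(1.9028) = 62.28°.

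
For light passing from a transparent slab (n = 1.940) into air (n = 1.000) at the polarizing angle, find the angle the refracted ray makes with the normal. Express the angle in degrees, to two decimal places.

θ_t ≈ 62.73°

tan θ_B = n₂/n₁ = 1.000/1.940 = 0.5155, so θ_B = 27.27°.
The refracted ray is perpendicular to the reflected ray, so θ_t = 90° − θ_B = 62.73°.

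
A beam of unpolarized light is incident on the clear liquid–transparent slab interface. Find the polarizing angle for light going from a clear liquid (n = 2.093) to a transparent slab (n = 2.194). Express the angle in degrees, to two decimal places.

Brewster's condition: tan θ_B = n₂/n₁ = 2.194/2.093 = 1.0483.
So θ_B = arctan 1.0483 = 46.35°.

θ_B ≈ 46.35°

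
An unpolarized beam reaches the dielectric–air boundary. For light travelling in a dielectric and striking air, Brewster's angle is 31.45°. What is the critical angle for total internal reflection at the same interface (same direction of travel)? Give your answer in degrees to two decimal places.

tan θ_B = n₂/n₁ = tan 31.45° = 0.6116.
Total internal reflection: sin θ_c = n₂/n₁ = 0.6116.
θ_c = arcsin(0.6116) = 37.71°.

θ_c ≈ 37.71°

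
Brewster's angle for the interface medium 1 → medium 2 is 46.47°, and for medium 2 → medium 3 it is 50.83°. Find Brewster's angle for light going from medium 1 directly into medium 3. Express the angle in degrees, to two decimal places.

θ_B ≈ 52.26°

n₂/n₁ = tan 46.47° = 1.0527 and n₃/n₂ = tan 50.83° = 1.2274.
Multiplying, n₃/n₁ = 1.0527 × 1.2274 = 1.2921, and θ_B(1→3) = arctan 1.2921 = 52.26°.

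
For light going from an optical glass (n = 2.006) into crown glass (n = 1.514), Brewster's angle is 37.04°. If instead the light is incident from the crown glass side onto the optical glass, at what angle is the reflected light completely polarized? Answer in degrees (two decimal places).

Reversing the direction swaps n₁ and n₂, so tan θ_B' = 1/tan θ_B and θ_B' = 90° − θ_B.
Hence θ_B' = 90° − 37.04° = 52.96°.

θ_B' ≈ 52.96°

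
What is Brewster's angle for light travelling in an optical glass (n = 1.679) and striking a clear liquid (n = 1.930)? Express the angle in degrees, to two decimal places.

θ_B ≈ 48.98°

tan θ_B = n₂/n₁ = 1.930/1.679 = 1.1495.
θ_B = arctan(1.1495) = 48.98°.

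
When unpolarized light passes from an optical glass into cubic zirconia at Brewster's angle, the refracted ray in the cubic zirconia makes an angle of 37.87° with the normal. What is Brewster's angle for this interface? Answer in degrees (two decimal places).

θ_B ≈ 52.13°

At Brewster's angle the reflected and refracted rays are perpendicular, so θ_B + θ_t = 90°.
θ_B = 90° − 37.87° = 52.13°.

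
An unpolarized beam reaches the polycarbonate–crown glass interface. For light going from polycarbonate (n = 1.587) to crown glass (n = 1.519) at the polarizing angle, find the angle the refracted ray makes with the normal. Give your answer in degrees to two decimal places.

First find Brewster's angle: tan θ_B = 1.519/1.587 = 0.9572, giving θ_B = 43.75°.
The refracted ray is perpendicular to the reflected ray, so θ_t = 90° − θ_B = 46.25°.

θ_t ≈ 46.25°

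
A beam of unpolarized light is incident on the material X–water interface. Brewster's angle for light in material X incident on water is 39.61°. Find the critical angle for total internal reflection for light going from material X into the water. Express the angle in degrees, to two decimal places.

tan θ_B = n₂/n₁ = tan 39.61° = 0.8276.
Total internal reflection: sin θ_c = n₂/n₁ = 0.8276.
θ_c = arcsin(0.8276) = 55.85°.

θ_c ≈ 55.85°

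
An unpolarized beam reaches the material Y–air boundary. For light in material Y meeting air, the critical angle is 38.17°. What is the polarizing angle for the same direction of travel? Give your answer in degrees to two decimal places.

θ_B ≈ 31.72°

n₂/n₁ = sin θ_c = sin 38.17° = 0.6180.
tan θ_B equals the same ratio, so θ_B = arctan(0.6180) = 31.72°.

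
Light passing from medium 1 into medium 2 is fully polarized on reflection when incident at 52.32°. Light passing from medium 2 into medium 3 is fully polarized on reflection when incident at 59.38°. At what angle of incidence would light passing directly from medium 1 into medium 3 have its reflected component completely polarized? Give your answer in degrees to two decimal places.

θ_B ≈ 65.43°

n₂/n₁ = tan 52.32° = 1.2948 and n₃/n₂ = tan 59.38° = 1.6896.
n₃/n₁ = 2.1876. Then tan θ_B(1→3) = n₃/n₁, so θ_B(1→3) = arctan(2.1876) = 65.43°.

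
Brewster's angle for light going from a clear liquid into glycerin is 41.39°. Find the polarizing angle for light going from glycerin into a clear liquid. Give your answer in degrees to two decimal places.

tan θ_B' = n₁/n₂ = 1/tan θ_B, so θ_B' = 90° − θ_B.
θ_B' = 90° − 41.39° = 48.61°.

θ_B' ≈ 48.61°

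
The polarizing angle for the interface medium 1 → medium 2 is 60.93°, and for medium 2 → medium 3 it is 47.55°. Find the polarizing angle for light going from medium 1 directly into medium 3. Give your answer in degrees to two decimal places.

θ_B ≈ 63.05°

Each Brewster angle gives a ratio: n₂/n₁ = tan 60.93° = 1.7989, n₃/n₂ = tan 47.55° = 1.0932.
Multiplying, n₃/n₁ = 1.7989 × 1.0932 = 1.9666, and θ_B(1→3) = arctan 1.9666 = 63.05°.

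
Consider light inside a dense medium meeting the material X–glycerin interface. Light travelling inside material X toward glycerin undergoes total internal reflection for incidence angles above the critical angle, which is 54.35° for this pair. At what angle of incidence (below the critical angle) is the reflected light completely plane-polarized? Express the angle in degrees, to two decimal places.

θ_B ≈ 39.10°

At the critical angle sin θ_c = n₂/n₁, giving n₂/n₁ = sin 54.35° = 0.8126.
Then tan θ_B = n₂/n₁ = 0.8126, so θ_B = arctan 0.8126 = 39.10°.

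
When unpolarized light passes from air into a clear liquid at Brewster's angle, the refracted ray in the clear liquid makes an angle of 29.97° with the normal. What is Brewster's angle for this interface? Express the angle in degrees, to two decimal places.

Brewster's condition makes the reflected and refracted beams perpendicular: θ_B + θ_t = 90°.
So θ_B = 90° − θ_t = 90° − 29.97° = 60.03°.

θ_B ≈ 60.03°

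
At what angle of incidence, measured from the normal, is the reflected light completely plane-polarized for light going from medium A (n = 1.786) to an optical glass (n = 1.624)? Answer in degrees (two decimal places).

θ_B ≈ 42.28°

Brewster's condition: tan θ_B = n₂/n₁ = 1.624/1.786 = 0.9093.
So θ_B = arctan 0.9093 = 42.28°.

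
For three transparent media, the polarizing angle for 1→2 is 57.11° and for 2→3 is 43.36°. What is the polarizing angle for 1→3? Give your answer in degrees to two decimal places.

θ_B ≈ 55.60°

tan θ_B(1→2) = n₂/n₁ = tan 57.11° = 1.5464.
tan θ_B(2→3) = n₃/n₂ = tan 43.36° = 0.9443.
Multiplying, n₃/n₁ = 1.5464 × 0.9443 = 1.4603, and θ_B(1→3) = arctan 1.4603 = 55.60°.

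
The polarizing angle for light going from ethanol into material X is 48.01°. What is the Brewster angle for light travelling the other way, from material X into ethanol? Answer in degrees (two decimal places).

Reversing the direction swaps n₁ and n₂, so tan θ_B' = 1/tan θ_B and θ_B' = 90° − θ_B.
Hence θ_B' = 90° − 48.01° = 41.99°.

θ_B' ≈ 41.99°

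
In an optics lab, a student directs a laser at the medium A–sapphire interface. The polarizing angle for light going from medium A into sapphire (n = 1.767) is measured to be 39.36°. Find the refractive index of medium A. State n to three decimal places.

At the polarizing angle, tan θ_B = n₂/n₁ with n₁ on the incident side (medium A) and n₂ on the transmitted side (sapphire).
n₁ = n₂ / tan θ_B = 1.767 / tan 39.36° = 2.154.

n ≈ 2.154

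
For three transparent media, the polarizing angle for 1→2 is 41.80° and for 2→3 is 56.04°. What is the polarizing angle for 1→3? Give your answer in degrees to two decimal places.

n₂/n₁ = tan 41.80° = 0.8941 and n₃/n₂ = tan 56.04° = 1.4848.
Multiplying, n₃/n₁ = 0.8941 × 1.4848 = 1.3276, and θ_B(1→3) = arctan 1.3276 = 53.01°.

θ_B ≈ 53.01°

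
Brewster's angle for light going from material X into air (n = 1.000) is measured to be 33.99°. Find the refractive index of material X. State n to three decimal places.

n ≈ 1.483

At Brewster's angle, tan θ_B = n₂/n₁ with n₁ on the incident side (material X) and n₂ on the transmitted side (air).
n₁ = n₂ / tan θ_B = 1.000 / tan 33.99° = 1.483.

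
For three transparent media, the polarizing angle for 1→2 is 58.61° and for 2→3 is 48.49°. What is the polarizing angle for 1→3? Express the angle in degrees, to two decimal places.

θ_B ≈ 61.63°

Each Brewster angle gives a ratio: n₂/n₁ = tan 58.61° = 1.6389, n₃/n₂ = tan 48.49° = 1.1299.
So n₃/n₁ = (n₂/n₁)(n₃/n₂) = 1.6389 × 1.1299 = 1.8518.
θ_B(1→3) = arctan(1.8518) = 61.63°.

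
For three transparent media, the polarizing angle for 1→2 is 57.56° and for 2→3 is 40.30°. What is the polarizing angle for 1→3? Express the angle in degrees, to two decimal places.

θ_B ≈ 53.15°

tan θ_B(1→2) = n₂/n₁ = tan 57.56° = 1.5733.
tan θ_B(2→3) = n₃/n₂ = tan 40.30° = 0.8481.
So n₃/n₁ = (n₂/n₁)(n₃/n₂) = 1.5733 × 0.8481 = 1.3343.
θ_B(1→3) = arctan(1.3343) = 53.15°.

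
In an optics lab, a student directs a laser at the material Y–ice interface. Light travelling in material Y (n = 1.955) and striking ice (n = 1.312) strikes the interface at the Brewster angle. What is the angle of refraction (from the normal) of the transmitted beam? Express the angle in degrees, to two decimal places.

θ_t ≈ 56.13°

θ_B = arctan(n₂/n₁) = arctan(1.312/1.955) = 33.87°.
At Brewster's angle the reflected and refracted rays are perpendicular, so θ_t = 90° − θ_B = 90° − 33.87° = 56.13°.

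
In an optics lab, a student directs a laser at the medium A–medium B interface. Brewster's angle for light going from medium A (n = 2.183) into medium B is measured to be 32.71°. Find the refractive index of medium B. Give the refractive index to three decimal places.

n ≈ 1.402

Brewster's law: tan θ_B = n₂/n₁ (light incident in medium A, refracted into medium B).
n₂ = n₁ tan θ_B = 2.183 × tan 32.71° = 1.402.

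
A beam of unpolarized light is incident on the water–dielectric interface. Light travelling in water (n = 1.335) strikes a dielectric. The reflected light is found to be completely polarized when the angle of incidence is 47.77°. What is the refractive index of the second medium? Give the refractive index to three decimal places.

n ≈ 1.471

Full polarization of the reflected beam means tan θ_B = n₂/n₁, where n₁ is the incident medium (water).
n₂ = n₁ tan θ_B = 1.335 × tan 47.77° = 1.471.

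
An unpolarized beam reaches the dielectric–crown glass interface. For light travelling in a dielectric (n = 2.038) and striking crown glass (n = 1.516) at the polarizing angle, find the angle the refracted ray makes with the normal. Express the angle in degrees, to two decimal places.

θ_t ≈ 53.36°

tan θ_B = n₂/n₁ = 1.516/2.038 = 0.7439, so θ_B = 36.64°.
Since θ_B + θ_t = 90° at Brewster incidence, θ_t = 90° − 36.64° = 53.36°.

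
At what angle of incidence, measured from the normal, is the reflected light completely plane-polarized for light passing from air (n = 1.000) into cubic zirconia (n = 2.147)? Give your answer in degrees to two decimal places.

Here n₂/n₁ = 2.147/1.000 = 2.1470, and Brewster's law gives tan θ_B = n₂/n₁. Taking the arctangent, θ_B = 65.03°.

θ_B ≈ 65.03°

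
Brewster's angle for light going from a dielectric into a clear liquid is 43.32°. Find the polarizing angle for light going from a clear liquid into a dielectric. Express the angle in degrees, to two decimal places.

tan θ_B' = n₁/n₂ = 1/tan θ_B, so θ_B' = 90° − θ_B.
θ_B' = 90° − 43.32° = 46.68°.

θ_B' ≈ 46.68°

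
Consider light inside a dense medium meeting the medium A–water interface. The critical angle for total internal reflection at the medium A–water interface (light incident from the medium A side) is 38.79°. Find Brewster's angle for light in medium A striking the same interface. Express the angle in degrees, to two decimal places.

n₂/n₁ = sin θ_c = sin 38.79° = 0.6265.
tan θ_B equals the same ratio, so θ_B = arctan(0.6265) = 32.07°.

θ_B ≈ 32.07°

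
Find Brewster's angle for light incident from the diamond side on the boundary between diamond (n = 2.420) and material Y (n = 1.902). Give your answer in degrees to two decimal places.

Brewster's condition: tan θ_B = n₂/n₁ = 1.902/2.420 = 0.7860. Taking the arctangent, θ_B = 38.17°.

θ_B ≈ 38.17°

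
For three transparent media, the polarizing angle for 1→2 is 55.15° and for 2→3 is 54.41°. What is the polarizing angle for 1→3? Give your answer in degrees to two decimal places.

θ_B ≈ 63.51°

n₂/n₁ = tan 55.15° = 1.4361 and n₃/n₂ = tan 54.41° = 1.3973.
n₃/n₁ = 2.0067. Then tan θ_B(1→3) = n₃/n₁, so θ_B(1→3) = arctan(2.0067) = 63.51°.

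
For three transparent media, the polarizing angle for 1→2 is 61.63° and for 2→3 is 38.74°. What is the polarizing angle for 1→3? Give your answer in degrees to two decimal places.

Each Brewster angle gives a ratio: n₂/n₁ = tan 61.63° = 1.8518, n₃/n₂ = tan 38.74° = 0.8023.
n₃/n₁ = 1.4857. Then tan θ_B(1→3) = n₃/n₁, so θ_B(1→3) = arctan(1.4857) = 56.06°.

θ_B ≈ 56.06°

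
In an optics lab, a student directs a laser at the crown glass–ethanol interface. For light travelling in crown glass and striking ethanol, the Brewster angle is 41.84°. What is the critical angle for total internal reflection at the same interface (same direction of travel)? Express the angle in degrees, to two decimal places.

θ_c ≈ 63.55°

tan θ_B = n₂/n₁ = tan 41.84° = 0.8954.
Total internal reflection: sin θ_c = n₂/n₁ = 0.8954.
θ_c = arcsin(0.8954) = 63.55°.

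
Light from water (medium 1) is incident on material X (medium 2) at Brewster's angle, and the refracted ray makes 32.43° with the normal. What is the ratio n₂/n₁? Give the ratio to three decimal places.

n₂/n₁ ≈ 1.574

θ_B + θ_t = 90°, so θ_B = 90° − 32.43° = 57.57°.
tan θ_B = n₂/n₁, so n₂/n₁ = tan 57.57° = 1.574.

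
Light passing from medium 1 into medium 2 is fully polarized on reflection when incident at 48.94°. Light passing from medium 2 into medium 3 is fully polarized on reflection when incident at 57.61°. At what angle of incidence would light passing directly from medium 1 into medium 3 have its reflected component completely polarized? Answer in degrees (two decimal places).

tan θ_B(1→2) = n₂/n₁ = tan 48.94° = 1.1479.
tan θ_B(2→3) = n₃/n₂ = tan 57.61° = 1.5764.
Multiplying, n₃/n₁ = 1.1479 × 1.5764 = 1.8096, and θ_B(1→3) = arctan 1.8096 = 61.07°.

θ_B ≈ 61.07°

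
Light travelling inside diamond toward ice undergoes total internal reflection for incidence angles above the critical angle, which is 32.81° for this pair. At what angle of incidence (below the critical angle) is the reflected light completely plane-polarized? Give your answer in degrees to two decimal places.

sin θ_c = n₂/n₁, so n₂/n₁ = sin 32.81° = 0.5419.
Brewster: tan θ_B = n₂/n₁ = 0.5419.
θ_B = arctan(0.5419) = 28.45°.

θ_B ≈ 28.45°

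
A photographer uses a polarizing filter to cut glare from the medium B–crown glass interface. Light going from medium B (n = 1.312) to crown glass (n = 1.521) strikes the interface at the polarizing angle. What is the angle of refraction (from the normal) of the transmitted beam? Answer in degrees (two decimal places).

θ_B = arctan(n₂/n₁) = arctan(1.521/1.312) = 49.22°.
Since θ_B + θ_t = 90° at Brewster incidence, θ_t = 90° − 49.22° = 40.78°.

θ_t ≈ 40.78°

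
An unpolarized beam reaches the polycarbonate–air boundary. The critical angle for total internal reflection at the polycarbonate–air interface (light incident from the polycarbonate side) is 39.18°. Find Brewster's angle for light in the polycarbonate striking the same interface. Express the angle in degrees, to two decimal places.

θ_B ≈ 32.28°

n₂/n₁ = sin θ_c = sin 39.18° = 0.6318.
tan θ_B equals the same ratio, so θ_B = arctan(0.6318) = 32.28°.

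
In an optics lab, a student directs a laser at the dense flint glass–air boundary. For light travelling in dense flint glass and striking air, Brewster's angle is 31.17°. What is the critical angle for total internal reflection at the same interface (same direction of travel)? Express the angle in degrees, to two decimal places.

θ_c ≈ 37.22°

tan θ_B = n₂/n₁ = tan 31.17° = 0.6049.
Total internal reflection: sin θ_c = n₂/n₁ = 0.6049.
θ_c = arcsin(0.6049) = 37.22°.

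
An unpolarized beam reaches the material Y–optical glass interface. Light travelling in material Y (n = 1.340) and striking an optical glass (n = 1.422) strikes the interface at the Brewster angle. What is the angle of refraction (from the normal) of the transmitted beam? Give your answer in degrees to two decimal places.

θ_B = arctan(n₂/n₁) = arctan(1.422/1.340) = 46.70°.
At Brewster's angle the reflected and refracted rays are perpendicular, so θ_t = 90° − θ_B = 90° − 46.70° = 43.30°.

θ_t ≈ 43.30°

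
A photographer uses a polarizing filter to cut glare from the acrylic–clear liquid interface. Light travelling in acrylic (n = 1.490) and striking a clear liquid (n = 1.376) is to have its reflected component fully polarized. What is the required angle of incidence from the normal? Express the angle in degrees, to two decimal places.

θ_B ≈ 42.72°

Here n₂/n₁ = 1.376/1.490 = 0.9235, and Brewster's law gives tan θ_B = n₂/n₁.
θ_B = arctan(0.9235) = 42.72°.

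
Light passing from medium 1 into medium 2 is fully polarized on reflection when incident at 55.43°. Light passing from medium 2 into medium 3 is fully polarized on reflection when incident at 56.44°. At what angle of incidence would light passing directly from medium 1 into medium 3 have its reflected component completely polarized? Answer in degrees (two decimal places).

θ_B ≈ 65.43°

n₂/n₁ = tan 55.43° = 1.4512 and n₃/n₂ = tan 56.44° = 1.5074.
n₃/n₁ = 2.1876. Then tan θ_B(1→3) = n₃/n₁, so θ_B(1→3) = arctan(2.1876) = 65.43°.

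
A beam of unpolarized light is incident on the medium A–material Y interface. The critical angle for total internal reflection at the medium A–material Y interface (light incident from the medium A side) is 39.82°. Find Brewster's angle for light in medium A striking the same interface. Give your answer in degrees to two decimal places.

θ_B ≈ 32.63°

n₂/n₁ = sin θ_c = sin 39.82° = 0.6404.
tan θ_B equals the same ratio, so θ_B = arctan(0.6404) = 32.63°.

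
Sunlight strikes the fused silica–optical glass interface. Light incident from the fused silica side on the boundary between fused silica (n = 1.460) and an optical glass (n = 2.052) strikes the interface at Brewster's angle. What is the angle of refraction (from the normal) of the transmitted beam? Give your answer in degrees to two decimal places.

tan θ_B = n₂/n₁ = 2.052/1.460 = 1.4055, so θ_B = 54.57°.
At Brewster's angle the reflected and refracted rays are perpendicular, so θ_t = 90° − θ_B = 90° − 54.57° = 35.43°.

θ_t ≈ 35.43°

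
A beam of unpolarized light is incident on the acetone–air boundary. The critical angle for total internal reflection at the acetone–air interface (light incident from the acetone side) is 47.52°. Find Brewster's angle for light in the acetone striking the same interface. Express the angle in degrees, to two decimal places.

θ_B ≈ 36.41°

sin θ_c = n₂/n₁, so n₂/n₁ = sin 47.52° = 0.7375.
Brewster: tan θ_B = n₂/n₁ = 0.7375.
θ_B = arctan(0.7375) = 36.41°.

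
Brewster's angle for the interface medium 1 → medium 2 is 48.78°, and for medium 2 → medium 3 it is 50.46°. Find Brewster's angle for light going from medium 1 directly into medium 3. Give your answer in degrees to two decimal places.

θ_B ≈ 54.13°

tan θ_B(1→2) = n₂/n₁ = tan 48.78° = 1.1415.
tan θ_B(2→3) = n₃/n₂ = tan 50.46° = 1.2114.
n₃/n₁ = 1.3828. Then tan θ_B(1→3) = n₃/n₁, so θ_B(1→3) = arctan(1.3828) = 54.13°.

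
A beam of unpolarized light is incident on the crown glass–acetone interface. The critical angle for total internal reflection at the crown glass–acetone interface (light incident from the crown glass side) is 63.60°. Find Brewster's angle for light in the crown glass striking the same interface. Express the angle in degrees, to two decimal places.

θ_B ≈ 41.85°

n₂/n₁ = sin θ_c = sin 63.60° = 0.8957.
tan θ_B equals the same ratio, so θ_B = arctan(0.8957) = 41.85°.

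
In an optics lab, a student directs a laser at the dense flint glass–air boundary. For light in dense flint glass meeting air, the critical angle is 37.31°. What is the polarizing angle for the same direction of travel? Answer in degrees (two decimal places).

At the critical angle sin θ_c = n₂/n₁, giving n₂/n₁ = sin 37.31° = 0.6061.
Then tan θ_B = n₂/n₁ = 0.6061, so θ_B = arctan 0.6061 = 31.22°.

θ_B ≈ 31.22°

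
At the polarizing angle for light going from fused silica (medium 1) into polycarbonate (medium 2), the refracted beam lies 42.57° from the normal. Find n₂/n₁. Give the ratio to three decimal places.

θ_B + θ_t = 90°, so θ_B = 90° − 42.57° = 47.43°.
Then n₂/n₁ = tan θ_B = tan 47.43° = 1.089.

n₂/n₁ ≈ 1.089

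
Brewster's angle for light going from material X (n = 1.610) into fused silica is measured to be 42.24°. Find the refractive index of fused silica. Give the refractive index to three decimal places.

At Brewster's angle, tan θ_B = n₂/n₁ with n₁ on the incident side (material X) and n₂ on the transmitted side (fused silica).
n₂ = n₁ tan θ_B = 1.610 × tan 42.24° = 1.462.

n ≈ 1.462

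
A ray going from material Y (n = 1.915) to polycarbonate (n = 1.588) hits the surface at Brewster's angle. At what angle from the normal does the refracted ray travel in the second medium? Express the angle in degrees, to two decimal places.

tan θ_B = n₂/n₁ = 1.588/1.915 = 0.8292, so θ_B = 39.67°.
At Brewster's angle the reflected and refracted rays are perpendicular, so θ_t = 90° − θ_B = 90° − 39.67° = 50.33°.

θ_t ≈ 50.33°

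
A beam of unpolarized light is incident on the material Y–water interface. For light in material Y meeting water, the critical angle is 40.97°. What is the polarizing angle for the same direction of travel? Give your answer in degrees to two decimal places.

θ_B ≈ 33.25°

sin θ_c = n₂/n₁, so n₂/n₁ = sin 40.97° = 0.6557.
Brewster: tan θ_B = n₂/n₁ = 0.6557.
θ_B = arctan(0.6557) = 33.25°.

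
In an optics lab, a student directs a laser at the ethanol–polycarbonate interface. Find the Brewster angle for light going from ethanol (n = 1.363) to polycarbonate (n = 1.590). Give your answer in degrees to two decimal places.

θ_B ≈ 49.40°

At Brewster's angle the reflected and refracted rays are perpendicular, which with Snell's law gives tan θ_B = n₂/n₁.
Brewster's condition: tan θ_B = n₂/n₁ = 1.590/1.363 = 1.1665.
So θ_B = arctan 1.1665 = 49.40°.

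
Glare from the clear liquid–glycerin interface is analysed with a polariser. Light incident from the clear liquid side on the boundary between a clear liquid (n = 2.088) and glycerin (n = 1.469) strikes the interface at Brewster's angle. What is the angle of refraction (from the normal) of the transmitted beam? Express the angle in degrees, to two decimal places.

θ_t ≈ 54.87°

θ_B = arctan(n₂/n₁) = arctan(1.469/2.088) = 35.13°.
At Brewster's angle the reflected and refracted rays are perpendicular, so θ_t = 90° − θ_B = 90° − 35.13° = 54.87°.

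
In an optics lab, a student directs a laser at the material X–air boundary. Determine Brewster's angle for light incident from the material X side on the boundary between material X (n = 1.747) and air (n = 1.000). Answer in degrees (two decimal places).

θ_B ≈ 29.79°

Here n₂/n₁ = 1.000/1.747 = 0.5724, and Brewster's law gives tan θ_B = n₂/n₁. Taking the arctangent, θ_B = 29.79°.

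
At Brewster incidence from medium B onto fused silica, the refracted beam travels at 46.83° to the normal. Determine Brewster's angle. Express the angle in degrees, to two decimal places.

θ_B ≈ 43.17°

Brewster's condition makes the reflected and refracted beams perpendicular: θ_B + θ_t = 90°.
So θ_B = 90° − θ_t = 90° − 46.83° = 43.17°.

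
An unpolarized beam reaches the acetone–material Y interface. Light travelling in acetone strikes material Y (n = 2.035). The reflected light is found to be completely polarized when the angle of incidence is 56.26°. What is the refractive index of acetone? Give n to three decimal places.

n ≈ 1.359

Brewster's law: tan θ_B = n₂/n₁ (light incident in acetone, refracted into material Y).
n₁ = n₂ / tan θ_B = 2.035 / tan 56.26° = 1.359.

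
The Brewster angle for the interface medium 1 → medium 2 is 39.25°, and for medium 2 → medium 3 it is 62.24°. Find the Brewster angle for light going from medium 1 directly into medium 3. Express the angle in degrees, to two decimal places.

θ_B ≈ 57.21°

tan θ_B(1→2) = n₂/n₁ = tan 39.25° = 0.8170.
tan θ_B(2→3) = n₃/n₂ = tan 62.24° = 1.8999.
So n₃/n₁ = (n₂/n₁)(n₃/n₂) = 0.8170 × 1.8999 = 1.5523.
θ_B(1→3) = arctan(1.5523) = 57.21°.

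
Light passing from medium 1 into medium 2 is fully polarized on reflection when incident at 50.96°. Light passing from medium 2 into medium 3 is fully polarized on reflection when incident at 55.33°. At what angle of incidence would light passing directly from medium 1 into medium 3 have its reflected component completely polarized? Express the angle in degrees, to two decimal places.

n₂/n₁ = tan 50.96° = 1.2331 and n₃/n₂ = tan 55.33° = 1.4458.
So n₃/n₁ = (n₂/n₁)(n₃/n₂) = 1.2331 × 1.4458 = 1.7829.
θ_B(1→3) = arctan(1.7829) = 60.71°.

θ_B ≈ 60.71°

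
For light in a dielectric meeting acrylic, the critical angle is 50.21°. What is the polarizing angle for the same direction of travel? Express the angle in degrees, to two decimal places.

n₂/n₁ = sin θ_c = sin 50.21° = 0.7684.
tan θ_B equals the same ratio, so θ_B = arctan(0.7684) = 37.54°.

θ_B ≈ 37.54°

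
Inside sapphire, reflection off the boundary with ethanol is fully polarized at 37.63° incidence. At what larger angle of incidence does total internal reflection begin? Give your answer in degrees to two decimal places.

tan θ_B = n₂/n₁ = tan 37.63° = 0.7709.
Total internal reflection: sin θ_c = n₂/n₁ = 0.7709.
θ_c = arcsin(0.7709) = 50.44°.

θ_c ≈ 50.44°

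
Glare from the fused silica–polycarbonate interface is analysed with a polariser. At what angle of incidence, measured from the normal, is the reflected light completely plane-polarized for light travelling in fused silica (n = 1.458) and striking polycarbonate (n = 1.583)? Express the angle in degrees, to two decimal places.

At Brewster's angle the reflected and refracted rays are perpendicular, which with Snell's law gives tan θ_B = n₂/n₁.
Brewster's condition: tan θ_B = n₂/n₁ = 1.583/1.458 = 1.0857.
θ_B = arctan(1.0857) = 47.35°.

θ_B ≈ 47.35°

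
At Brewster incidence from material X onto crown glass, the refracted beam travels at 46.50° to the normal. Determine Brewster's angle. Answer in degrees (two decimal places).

Brewster's condition makes the reflected and refracted beams perpendicular: θ_B + θ_t = 90°.
So θ_B = 90° − θ_t = 90° − 46.50° = 43.50°.

θ_B ≈ 43.50°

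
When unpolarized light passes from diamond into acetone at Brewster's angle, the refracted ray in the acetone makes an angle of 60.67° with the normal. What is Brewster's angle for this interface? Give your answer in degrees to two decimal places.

θ_B ≈ 29.33°

At Brewster's angle the reflected and refracted rays are perpendicular, so θ_B + θ_t = 90°.
So θ_B = 90° − θ_t = 90° − 60.67° = 29.33°.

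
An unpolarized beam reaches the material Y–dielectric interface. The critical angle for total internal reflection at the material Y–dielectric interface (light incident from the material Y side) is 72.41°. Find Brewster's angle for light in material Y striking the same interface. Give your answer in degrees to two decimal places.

θ_B ≈ 43.63°

sin θ_c = n₂/n₁, so n₂/n₁ = sin 72.41° = 0.9532.
Brewster: tan θ_B = n₂/n₁ = 0.9532.
θ_B = arctan(0.9532) = 43.63°.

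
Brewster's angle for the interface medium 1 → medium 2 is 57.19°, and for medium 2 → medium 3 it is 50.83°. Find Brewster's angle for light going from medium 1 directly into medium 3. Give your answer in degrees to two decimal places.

θ_B ≈ 62.29°

Each Brewster angle gives a ratio: n₂/n₁ = tan 57.19° = 1.5511, n₃/n₂ = tan 50.83° = 1.2274.
So n₃/n₁ = (n₂/n₁)(n₃/n₂) = 1.5511 × 1.2274 = 1.9039.
θ_B(1→3) = arctan(1.9039) = 62.29°.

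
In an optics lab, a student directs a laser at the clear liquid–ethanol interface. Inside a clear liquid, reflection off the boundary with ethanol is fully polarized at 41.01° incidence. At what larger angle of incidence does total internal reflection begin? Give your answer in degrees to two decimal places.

θ_c ≈ 60.41°

From Brewster, n₂/n₁ = tan θ_B = tan 41.01° = 0.8696.
Then sin θ_c = n₂/n₁ = 0.8696, so θ_c = arcsin 0.8696 = 60.41°.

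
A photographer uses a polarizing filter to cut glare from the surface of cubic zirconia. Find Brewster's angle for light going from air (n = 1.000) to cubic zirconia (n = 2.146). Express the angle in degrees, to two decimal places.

Here n₂/n₁ = 2.146/1.000 = 2.1460, and Brewster's law gives tan θ_B = n₂/n₁.
So θ_B = arctan 2.1460 = 65.02°.

θ_B ≈ 65.02°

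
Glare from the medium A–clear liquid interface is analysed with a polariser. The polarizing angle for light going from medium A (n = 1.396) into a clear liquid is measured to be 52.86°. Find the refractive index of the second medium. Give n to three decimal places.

Brewster's law: tan θ_B = n₂/n₁ (light incident in medium A, refracted into a clear liquid).
n₂ = n₁ tan θ_B = 1.396 × tan 52.86° = 1.843.

n ≈ 1.843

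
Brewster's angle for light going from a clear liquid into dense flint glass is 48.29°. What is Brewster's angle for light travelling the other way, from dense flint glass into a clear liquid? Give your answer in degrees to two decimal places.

θ_B' ≈ 41.71°

Reversing the direction swaps n₁ and n₂, so tan θ_B' = 1/tan θ_B and θ_B' = 90° − θ_B.
Hence θ_B' = 90° − 48.29° = 41.71°.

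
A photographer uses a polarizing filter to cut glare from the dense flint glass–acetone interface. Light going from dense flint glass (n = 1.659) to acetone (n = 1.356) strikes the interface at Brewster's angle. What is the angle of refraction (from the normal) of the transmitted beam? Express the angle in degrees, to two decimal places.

tan θ_B = n₂/n₁ = 1.356/1.659 = 0.8174, so θ_B = 39.26°.
The refracted ray is perpendicular to the reflected ray, so θ_t = 90° − θ_B = 50.74°.

θ_t ≈ 50.74°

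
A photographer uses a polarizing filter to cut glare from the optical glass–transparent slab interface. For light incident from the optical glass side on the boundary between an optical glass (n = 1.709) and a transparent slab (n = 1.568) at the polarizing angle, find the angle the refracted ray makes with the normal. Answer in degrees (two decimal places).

θ_t ≈ 47.46°

tan θ_B = n₂/n₁ = 1.568/1.709 = 0.9175, so θ_B = 42.54°.
The refracted ray is perpendicular to the reflected ray, so θ_t = 90° − θ_B = 47.46°.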